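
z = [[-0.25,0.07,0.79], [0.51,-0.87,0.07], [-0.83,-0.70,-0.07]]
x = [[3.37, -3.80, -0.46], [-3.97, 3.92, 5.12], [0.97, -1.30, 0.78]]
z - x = [[-3.62,3.87,1.25], [4.48,-4.79,-5.05], [-1.8,0.60,-0.85]]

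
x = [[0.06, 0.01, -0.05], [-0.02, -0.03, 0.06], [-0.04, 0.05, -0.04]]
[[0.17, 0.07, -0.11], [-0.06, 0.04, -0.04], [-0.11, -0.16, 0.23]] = x @ [[2.47, 1.73, -2.69], [-0.79, -1.42, 2.03], [-0.59, 0.47, -0.54]]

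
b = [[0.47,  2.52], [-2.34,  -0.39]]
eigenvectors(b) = [[(0.72+0j), 0.72-0.00j],  [(-0.12+0.68j), (-0.12-0.68j)]]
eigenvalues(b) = [(0.04+2.39j), (0.04-2.39j)]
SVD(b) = [[0.78, -0.62], [-0.62, -0.78]] @ diag([2.869646848538443, 1.9910115430788904]) @ [[0.64,0.77], [0.77,-0.64]]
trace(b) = 0.08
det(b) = 5.71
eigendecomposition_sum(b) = [[0.23+1.19j, 1.26-0.02j], [-1.17+0.02j, (-0.19+1.2j)]] + [[0.23-1.19j, (1.26+0.02j)], [(-1.17-0.02j), -0.19-1.20j]]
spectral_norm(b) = 2.87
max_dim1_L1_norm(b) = 2.99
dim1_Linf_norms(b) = [2.52, 2.34]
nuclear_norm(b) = 4.86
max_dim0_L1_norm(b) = 2.91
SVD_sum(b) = [[1.43,1.73], [-1.14,-1.38]] + [[-0.96, 0.79],[-1.2, 0.99]]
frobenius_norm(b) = 3.49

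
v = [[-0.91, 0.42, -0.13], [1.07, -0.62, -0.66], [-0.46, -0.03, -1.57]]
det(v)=0.007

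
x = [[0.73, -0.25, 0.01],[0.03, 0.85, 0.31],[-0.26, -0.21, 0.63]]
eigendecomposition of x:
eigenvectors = [[(-0.76+0j), -0.26+0.40j, -0.26-0.40j], [0.61+0.00j, 0.36+0.46j, 0.36-0.46j], [(0.23+0j), -0.66+0.00j, (-0.66-0j)]]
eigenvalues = [(0.93+0j), (0.64+0.3j), (0.64-0.3j)]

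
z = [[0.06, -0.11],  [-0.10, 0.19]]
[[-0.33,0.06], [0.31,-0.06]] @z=[[-0.03,0.05], [0.02,-0.05]]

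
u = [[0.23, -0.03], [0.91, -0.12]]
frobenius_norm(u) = 0.95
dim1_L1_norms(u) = [0.26, 1.03]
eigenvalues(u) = [0.11, -0.0]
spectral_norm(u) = 0.95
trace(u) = 0.11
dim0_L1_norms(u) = [1.14, 0.15]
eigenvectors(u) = [[0.25, 0.13], [0.97, 0.99]]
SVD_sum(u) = [[0.23, -0.03], [0.91, -0.12]] + [[0.0, 0.0], [-0.00, -0.0]]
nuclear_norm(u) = 0.95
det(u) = -0.00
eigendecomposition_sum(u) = [[0.23, -0.03], [0.89, -0.11]] + [[0.0,-0.0], [0.02,-0.01]]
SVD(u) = [[-0.24, -0.97], [-0.97, 0.24]] @ diag([0.9467311654251067, 0.0003168798186392225]) @ [[-0.99, 0.13],  [-0.13, -0.99]]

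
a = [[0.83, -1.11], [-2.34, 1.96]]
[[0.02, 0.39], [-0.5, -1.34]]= a @ [[0.54, 0.75], [0.39, 0.21]]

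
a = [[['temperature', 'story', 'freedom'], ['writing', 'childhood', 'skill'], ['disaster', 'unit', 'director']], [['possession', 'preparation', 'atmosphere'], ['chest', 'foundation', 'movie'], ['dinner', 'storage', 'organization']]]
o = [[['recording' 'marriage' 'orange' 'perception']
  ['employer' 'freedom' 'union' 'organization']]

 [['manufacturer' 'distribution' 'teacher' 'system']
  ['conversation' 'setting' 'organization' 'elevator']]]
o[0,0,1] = 'marriage'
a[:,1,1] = ['childhood', 'foundation']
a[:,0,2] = ['freedom', 'atmosphere']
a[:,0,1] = ['story', 'preparation']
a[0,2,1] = 'unit'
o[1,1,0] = 'conversation'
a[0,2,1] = 'unit'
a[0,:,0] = ['temperature', 'writing', 'disaster']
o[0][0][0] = 'recording'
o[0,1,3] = 'organization'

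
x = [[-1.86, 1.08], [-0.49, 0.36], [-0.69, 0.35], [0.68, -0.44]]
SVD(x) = [[-0.86, 0.15], [-0.24, -0.71], [-0.31, 0.56], [0.32, 0.4]] @ diag([2.4985631022026626, 0.08650100757450858]) @ [[0.86, -0.51], [-0.51, -0.86]]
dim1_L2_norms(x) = [2.15, 0.61, 0.77, 0.81]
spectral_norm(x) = 2.50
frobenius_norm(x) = 2.50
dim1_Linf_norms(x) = [1.86, 0.49, 0.69, 0.68]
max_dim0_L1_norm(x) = 3.72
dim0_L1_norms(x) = [3.72, 2.23]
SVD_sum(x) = [[-1.85, 1.09], [-0.52, 0.31], [-0.67, 0.39], [0.70, -0.41]] + [[-0.01, -0.01], [0.03, 0.05], [-0.02, -0.04], [-0.02, -0.03]]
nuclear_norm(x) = 2.59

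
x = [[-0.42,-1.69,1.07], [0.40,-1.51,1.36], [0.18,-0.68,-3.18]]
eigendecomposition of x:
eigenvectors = [[-0.88+0.00j, -0.88-0.00j, -0.61+0.00j],[(-0.36+0.29j), (-0.36-0.29j), -0.47+0.00j],[(0.01-0.1j), (0.01+0.1j), (0.64+0j)]]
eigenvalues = [(-1.13+0.68j), (-1.13-0.68j), (-2.85+0j)]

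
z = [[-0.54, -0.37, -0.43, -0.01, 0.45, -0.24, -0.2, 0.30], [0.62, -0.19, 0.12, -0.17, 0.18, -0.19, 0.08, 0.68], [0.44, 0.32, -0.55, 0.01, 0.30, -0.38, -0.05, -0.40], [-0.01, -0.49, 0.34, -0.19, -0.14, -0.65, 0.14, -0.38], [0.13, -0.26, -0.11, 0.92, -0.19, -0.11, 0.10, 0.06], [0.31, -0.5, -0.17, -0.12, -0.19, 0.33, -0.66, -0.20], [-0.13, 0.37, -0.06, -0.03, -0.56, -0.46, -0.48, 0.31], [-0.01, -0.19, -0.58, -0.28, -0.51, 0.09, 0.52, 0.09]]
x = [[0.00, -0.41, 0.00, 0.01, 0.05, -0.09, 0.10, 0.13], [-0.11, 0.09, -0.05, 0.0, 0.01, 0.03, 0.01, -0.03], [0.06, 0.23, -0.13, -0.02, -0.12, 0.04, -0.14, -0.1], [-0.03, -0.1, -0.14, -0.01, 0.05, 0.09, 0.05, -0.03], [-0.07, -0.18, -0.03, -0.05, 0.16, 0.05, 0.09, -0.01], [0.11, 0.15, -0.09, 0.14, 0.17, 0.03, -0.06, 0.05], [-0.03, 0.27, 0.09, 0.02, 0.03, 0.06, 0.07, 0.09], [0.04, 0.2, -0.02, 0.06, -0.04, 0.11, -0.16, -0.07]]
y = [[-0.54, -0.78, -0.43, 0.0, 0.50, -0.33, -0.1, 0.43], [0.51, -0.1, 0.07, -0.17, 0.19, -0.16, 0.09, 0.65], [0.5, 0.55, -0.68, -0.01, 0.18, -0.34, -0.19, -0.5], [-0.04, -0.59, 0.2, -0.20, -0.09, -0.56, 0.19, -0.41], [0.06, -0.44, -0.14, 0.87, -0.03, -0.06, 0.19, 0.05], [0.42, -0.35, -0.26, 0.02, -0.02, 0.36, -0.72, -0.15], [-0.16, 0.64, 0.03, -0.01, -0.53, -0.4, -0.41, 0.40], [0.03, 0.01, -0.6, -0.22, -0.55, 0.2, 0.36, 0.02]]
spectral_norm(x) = 0.70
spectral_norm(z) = 1.01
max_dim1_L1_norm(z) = 2.54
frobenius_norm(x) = 0.87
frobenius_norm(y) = 3.00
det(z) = 1.01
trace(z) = -1.72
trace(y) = -1.58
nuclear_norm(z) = 8.01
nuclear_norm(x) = 1.86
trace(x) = 0.14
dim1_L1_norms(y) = [3.11, 1.94, 2.95, 2.28, 1.84, 2.3, 2.58, 1.99]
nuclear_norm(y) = 8.23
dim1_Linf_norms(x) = [0.41, 0.11, 0.23, 0.14, 0.18, 0.17, 0.27, 0.2]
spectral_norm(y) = 1.58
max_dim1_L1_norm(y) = 3.11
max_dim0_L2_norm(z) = 1.01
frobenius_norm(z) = 2.83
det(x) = -0.00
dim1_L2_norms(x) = [0.45, 0.16, 0.35, 0.21, 0.28, 0.31, 0.32, 0.3]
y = z + x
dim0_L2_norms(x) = [0.19, 0.64, 0.24, 0.16, 0.28, 0.19, 0.27, 0.21]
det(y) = 1.00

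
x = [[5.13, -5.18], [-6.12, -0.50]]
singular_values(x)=[8.67, 3.95]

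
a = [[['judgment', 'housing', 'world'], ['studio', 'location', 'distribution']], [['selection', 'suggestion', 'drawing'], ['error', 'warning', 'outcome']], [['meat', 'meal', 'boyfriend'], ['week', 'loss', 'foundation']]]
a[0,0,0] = 'judgment'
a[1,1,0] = 'error'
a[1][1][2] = 'outcome'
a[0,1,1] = 'location'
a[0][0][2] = 'world'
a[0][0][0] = 'judgment'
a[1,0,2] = 'drawing'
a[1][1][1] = 'warning'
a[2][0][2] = 'boyfriend'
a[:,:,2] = [['world', 'distribution'], ['drawing', 'outcome'], ['boyfriend', 'foundation']]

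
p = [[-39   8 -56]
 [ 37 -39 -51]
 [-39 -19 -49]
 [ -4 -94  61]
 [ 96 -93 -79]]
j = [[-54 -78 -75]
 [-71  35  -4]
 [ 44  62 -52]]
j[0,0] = -54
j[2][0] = 44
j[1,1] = 35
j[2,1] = 62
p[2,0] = -39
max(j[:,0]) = 44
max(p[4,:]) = 96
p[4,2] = -79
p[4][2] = -79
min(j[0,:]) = -78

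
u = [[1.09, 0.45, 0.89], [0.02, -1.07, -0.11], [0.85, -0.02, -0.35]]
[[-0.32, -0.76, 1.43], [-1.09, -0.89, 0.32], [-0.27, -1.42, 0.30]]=u @ [[-0.44, -1.44, 0.72], [1.05, 0.75, -0.38], [-0.35, 0.53, 0.92]]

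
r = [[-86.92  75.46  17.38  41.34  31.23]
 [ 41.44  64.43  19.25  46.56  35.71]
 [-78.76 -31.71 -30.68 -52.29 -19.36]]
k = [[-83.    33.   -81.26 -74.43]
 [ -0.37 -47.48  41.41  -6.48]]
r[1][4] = 35.71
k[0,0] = -83.0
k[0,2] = -81.26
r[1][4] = 35.71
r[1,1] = 64.43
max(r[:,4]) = 35.71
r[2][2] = -30.68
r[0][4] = 31.23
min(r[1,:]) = 19.25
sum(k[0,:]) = -205.69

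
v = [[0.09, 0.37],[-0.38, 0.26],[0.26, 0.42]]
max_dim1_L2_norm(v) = 0.49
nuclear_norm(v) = 1.08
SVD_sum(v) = [[0.09, 0.37], [0.04, 0.15], [0.12, 0.46]] + [[-0.0, 0.0], [-0.42, 0.11], [0.14, -0.04]]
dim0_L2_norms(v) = [0.47, 0.62]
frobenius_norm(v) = 0.78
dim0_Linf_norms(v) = [0.38, 0.42]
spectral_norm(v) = 0.63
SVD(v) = [[-0.61, -0.01],[-0.25, -0.95],[-0.75, 0.32]] @ diag([0.6261060155849945, 0.4571556160086876]) @ [[-0.25, -0.97], [0.97, -0.25]]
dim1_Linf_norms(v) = [0.37, 0.38, 0.42]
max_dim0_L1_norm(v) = 1.05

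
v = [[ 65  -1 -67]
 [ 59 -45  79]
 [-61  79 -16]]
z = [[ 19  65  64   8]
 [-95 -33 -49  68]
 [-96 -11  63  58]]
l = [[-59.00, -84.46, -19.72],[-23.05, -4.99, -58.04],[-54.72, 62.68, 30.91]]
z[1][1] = -33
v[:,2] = [-67, 79, -16]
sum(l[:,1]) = -26.76999999999999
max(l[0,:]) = -19.72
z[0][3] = 8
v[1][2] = 79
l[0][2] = -19.72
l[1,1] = -4.99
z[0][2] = 64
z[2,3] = 58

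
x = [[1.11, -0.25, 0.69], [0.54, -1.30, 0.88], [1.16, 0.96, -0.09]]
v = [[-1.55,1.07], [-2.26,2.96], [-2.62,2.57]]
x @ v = [[-2.96, 2.22], [-0.2, -1.01], [-3.73, 3.85]]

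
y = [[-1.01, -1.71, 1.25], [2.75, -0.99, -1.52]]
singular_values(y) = [3.49, 2.04]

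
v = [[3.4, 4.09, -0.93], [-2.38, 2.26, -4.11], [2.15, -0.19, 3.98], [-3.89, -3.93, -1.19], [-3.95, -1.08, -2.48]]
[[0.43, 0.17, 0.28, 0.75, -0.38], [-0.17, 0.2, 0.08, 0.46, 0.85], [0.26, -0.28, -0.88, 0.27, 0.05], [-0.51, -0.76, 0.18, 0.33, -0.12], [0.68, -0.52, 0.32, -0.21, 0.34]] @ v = [[0.24, -0.45, 0.07], [-6.03, -2.98, -3.00], [-1.59, -0.52, -3.04], [-0.35, -5.00, 4.22], [3.71, 2.00, 2.19]]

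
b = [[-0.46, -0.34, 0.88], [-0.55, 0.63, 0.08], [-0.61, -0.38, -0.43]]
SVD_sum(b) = [[-0.62,-0.20,0.79], [-0.17,-0.05,0.21], [-0.07,-0.02,0.09]] + [[0.17, -0.04, 0.12], [-0.41, 0.1, -0.30], [-0.52, 0.13, -0.38]] + [[-0.00,-0.1,-0.03], [0.03,0.58,0.16], [-0.02,-0.49,-0.14]]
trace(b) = -0.26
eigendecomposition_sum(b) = [[(-0.27+0.32j), (-0.04+0.15j), (0.42+0.26j)], [(-0.15+0.07j), -0.04+0.05j, (0.1+0.16j)], [(-0.32-0.24j), -0.14-0.03j, (-0.22+0.41j)]] + [[(-0.27-0.32j), (-0.04-0.15j), (0.42-0.26j)], [-0.15-0.07j, -0.04-0.05j, (0.1-0.16j)], [(-0.32+0.24j), -0.14+0.03j, (-0.22-0.41j)]] + [[0.09+0.00j, (-0.25+0j), (0.05-0j)], [-0.25-0.00j, (0.71-0j), (-0.13+0j)], [0.03+0.00j, -0.09+0.00j, (0.02-0j)]]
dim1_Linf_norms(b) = [0.88, 0.63, 0.61]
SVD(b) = [[-0.96,0.25,0.13], [-0.26,-0.6,-0.76], [-0.11,-0.76,0.64]] @ diag([1.0651934653156558, 0.8599821124499754, 0.7966138636220832]) @ [[0.61, 0.19, -0.77], [0.79, -0.20, 0.58], [-0.04, -0.96, -0.27]]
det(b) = 0.73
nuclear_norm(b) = 2.72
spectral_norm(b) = 1.07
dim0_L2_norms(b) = [0.94, 0.81, 0.98]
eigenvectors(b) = [[0.70+0.00j, (0.7-0j), 0.33+0.00j], [0.25+0.12j, (0.25-0.12j), -0.93+0.00j], [0.03+0.66j, (0.03-0.66j), 0.12+0.00j]]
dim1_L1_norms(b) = [1.68, 1.26, 1.42]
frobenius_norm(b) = 1.58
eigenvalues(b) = [(-0.54+0.78j), (-0.54-0.78j), (0.82+0j)]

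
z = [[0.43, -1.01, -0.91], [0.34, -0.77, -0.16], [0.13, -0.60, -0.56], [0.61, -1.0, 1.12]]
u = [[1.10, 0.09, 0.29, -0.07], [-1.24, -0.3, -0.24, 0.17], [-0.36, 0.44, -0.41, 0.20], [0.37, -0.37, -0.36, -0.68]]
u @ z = [[0.5, -1.28, -1.26],[-0.56, 1.46, 1.50],[0.06, 0.07, 0.71],[-0.43, 0.81, -0.84]]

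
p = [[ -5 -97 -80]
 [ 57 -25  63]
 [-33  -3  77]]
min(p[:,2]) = -80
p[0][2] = -80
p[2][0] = -33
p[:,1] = [-97, -25, -3]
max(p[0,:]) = -5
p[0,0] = -5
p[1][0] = 57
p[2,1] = -3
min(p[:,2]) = -80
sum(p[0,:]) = -182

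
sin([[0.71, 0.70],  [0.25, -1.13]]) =[[0.64,0.57], [0.20,-0.87]]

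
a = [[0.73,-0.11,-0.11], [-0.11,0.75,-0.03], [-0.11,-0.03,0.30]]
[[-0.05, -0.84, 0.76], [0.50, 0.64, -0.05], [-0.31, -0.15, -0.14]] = a @ [[-0.14, -1.18, 1.05], [0.61, 0.65, 0.09], [-1.04, -0.86, -0.06]]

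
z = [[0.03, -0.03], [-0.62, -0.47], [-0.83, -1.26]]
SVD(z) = [[0.00, 0.18], [0.45, -0.88], [0.90, 0.44]] @ diag([1.6815882950927308, 0.23634890693024893]) @ [[-0.61, -0.80], [0.80, -0.61]]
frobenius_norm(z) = 1.70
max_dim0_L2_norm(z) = 1.35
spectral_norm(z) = 1.68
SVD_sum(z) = [[-0.0, -0.00], [-0.45, -0.60], [-0.91, -1.2]] + [[0.03,-0.03],  [-0.17,0.13],  [0.08,-0.06]]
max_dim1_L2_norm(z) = 1.51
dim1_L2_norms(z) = [0.04, 0.78, 1.51]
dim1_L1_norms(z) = [0.06, 1.09, 2.09]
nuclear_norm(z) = 1.92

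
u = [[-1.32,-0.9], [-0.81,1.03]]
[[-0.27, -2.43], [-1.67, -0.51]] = u@ [[0.85, 1.42], [-0.95, 0.62]]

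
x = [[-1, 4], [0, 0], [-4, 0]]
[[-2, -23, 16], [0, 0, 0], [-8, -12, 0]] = x @ [[2, 3, 0], [0, -5, 4]]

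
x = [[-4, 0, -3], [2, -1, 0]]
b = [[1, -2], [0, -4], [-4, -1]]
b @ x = [[-8, 2, -3], [-8, 4, 0], [14, 1, 12]]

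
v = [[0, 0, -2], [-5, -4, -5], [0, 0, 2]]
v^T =[[0, -5, 0], [0, -4, 0], [-2, -5, 2]]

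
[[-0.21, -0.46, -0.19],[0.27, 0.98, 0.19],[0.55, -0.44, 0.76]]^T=[[-0.21, 0.27, 0.55], [-0.46, 0.98, -0.44], [-0.19, 0.19, 0.76]]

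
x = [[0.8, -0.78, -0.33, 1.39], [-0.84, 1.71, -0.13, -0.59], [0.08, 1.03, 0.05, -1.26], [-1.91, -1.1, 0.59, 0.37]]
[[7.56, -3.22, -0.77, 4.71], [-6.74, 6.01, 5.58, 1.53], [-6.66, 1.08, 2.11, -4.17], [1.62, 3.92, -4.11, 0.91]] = x @ [[1.63, -3.07, -0.54, -0.67], [-1.46, 2.36, 2.90, 2.43], [2.60, 0.54, -3.64, 0.59], [4.30, 0.9, 0.52, 5.28]]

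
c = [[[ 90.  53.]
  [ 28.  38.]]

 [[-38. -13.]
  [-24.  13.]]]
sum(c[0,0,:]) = 143.0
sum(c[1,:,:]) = -62.0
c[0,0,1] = 53.0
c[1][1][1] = 13.0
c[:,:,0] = [[90.0, 28.0], [-38.0, -24.0]]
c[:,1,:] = [[28.0, 38.0], [-24.0, 13.0]]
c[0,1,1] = 38.0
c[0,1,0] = 28.0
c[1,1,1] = 13.0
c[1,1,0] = -24.0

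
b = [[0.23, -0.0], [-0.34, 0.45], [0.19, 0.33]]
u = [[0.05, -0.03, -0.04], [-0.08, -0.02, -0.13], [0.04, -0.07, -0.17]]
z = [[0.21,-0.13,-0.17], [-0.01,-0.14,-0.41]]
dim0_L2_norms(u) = [0.1, 0.08, 0.22]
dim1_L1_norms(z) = [0.51, 0.56]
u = b @ z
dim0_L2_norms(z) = [0.21, 0.19, 0.44]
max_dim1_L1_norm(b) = 0.79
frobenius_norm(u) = 0.25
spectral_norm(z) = 0.49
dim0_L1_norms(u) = [0.17, 0.12, 0.34]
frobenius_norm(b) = 0.72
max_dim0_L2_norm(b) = 0.56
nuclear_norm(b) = 0.99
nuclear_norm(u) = 0.34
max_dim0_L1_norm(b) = 0.78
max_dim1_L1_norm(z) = 0.56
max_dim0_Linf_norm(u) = 0.17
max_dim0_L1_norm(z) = 0.58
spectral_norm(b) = 0.60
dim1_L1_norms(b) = [0.23, 0.79, 0.52]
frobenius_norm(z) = 0.53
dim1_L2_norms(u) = [0.07, 0.15, 0.19]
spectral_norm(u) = 0.23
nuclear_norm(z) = 0.69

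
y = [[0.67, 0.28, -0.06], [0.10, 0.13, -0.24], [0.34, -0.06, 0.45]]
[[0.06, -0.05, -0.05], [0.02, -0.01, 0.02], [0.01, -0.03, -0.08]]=y@[[0.04,  -0.10,  -0.03], [0.14,  0.05,  -0.15], [0.02,  0.02,  -0.17]]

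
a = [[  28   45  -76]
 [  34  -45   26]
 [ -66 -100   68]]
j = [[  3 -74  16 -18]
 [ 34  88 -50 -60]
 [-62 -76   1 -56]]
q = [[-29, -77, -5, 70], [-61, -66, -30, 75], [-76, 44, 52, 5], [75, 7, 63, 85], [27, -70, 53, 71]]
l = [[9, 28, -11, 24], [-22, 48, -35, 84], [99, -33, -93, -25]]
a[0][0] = 28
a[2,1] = -100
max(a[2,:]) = 68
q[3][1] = 7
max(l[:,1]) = 48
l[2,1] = -33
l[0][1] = 28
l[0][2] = -11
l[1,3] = 84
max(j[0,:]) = 16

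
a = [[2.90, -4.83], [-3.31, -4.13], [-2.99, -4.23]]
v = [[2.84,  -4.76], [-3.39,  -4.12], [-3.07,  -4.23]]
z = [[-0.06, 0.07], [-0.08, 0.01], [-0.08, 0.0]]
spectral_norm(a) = 7.92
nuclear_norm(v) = 12.79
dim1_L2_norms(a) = [5.63, 5.29, 5.18]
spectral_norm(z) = 0.14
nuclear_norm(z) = 0.19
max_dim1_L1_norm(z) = 0.13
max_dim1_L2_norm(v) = 5.54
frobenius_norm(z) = 0.15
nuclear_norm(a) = 12.81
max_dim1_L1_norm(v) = 7.6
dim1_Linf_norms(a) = [4.83, 4.13, 4.23]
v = z + a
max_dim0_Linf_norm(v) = 4.76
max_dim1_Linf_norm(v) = 4.76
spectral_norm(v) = 7.93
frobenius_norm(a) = 9.31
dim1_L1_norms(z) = [0.13, 0.09, 0.08]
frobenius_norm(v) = 9.30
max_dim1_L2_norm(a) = 5.63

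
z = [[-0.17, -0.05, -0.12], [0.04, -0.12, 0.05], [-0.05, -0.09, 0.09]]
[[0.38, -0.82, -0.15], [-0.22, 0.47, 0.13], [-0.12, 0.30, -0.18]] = z @[[-1.48, 2.93, 2.33], [0.78, -1.55, -1.0], [-1.38, 3.37, -1.66]]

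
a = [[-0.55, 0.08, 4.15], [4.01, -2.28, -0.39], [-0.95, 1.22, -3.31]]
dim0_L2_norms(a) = [4.16, 2.59, 5.32]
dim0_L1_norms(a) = [5.51, 3.58, 7.85]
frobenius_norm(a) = 7.23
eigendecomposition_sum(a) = [[0.23+0.00j, (0.12-0j), (0.24+0j)],[0.33+0.00j, 0.17-0.00j, (0.35+0j)],[0.05+0.00j, 0.02-0.00j, (0.05+0j)]] + [[-0.39+1.15j, -0.02-0.89j, 1.95+0.63j], [(1.84-0.19j), -1.22+0.59j, -0.37-3.10j], [-0.50-1.00j, 0.60+0.57j, -1.68+0.87j]] + [[(-0.39-1.15j), -0.02+0.89j, (1.95-0.63j)], [1.84+0.19j, (-1.22-0.59j), (-0.37+3.1j)], [-0.50+1.00j, (0.6-0.57j), (-1.68-0.87j)]]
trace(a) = -6.14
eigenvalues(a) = [(0.45+0j), (-3.3+2.61j), (-3.3-2.61j)]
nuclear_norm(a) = 10.51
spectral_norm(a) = 5.36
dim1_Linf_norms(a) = [4.15, 4.01, 3.31]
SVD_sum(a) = [[0.37, -0.68, 3.93], [0.03, -0.06, 0.36], [-0.33, 0.6, -3.48]] + [[-1.02, 0.59, 0.20], [3.93, -2.3, -0.76], [-0.74, 0.43, 0.14]] + [[0.1, 0.16, 0.02], [0.05, 0.08, 0.01], [0.12, 0.19, 0.02]]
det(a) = 7.99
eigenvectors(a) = [[0.57+0.00j, 0.20-0.44j, 0.20+0.44j], [0.81+0.00j, -0.75+0.00j, -0.75-0.00j], [0.12+0.00j, (0.16+0.42j), 0.16-0.42j]]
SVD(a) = [[-0.75, -0.25, -0.62],[-0.07, 0.95, -0.30],[0.66, -0.18, -0.73]] @ diag([5.361768090847471, 4.844145307617877, 0.307732316557073]) @ [[-0.09, 0.17, -0.98],[0.85, -0.50, -0.17],[-0.52, -0.85, -0.1]]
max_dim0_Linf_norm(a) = 4.15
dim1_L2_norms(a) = [4.19, 4.63, 3.65]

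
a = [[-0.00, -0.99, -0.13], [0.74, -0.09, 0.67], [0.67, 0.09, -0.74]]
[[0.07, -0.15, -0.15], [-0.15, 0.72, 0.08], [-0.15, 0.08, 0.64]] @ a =[[-0.21, -0.07, 0.0],[0.59, 0.09, 0.44],[0.49, 0.20, -0.4]]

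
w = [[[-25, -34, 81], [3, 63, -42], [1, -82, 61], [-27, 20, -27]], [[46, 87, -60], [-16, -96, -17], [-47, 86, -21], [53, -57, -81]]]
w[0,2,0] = 1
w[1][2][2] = -21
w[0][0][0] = -25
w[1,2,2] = -21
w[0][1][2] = -42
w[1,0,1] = 87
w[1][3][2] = -81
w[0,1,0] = 3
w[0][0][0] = -25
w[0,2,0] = 1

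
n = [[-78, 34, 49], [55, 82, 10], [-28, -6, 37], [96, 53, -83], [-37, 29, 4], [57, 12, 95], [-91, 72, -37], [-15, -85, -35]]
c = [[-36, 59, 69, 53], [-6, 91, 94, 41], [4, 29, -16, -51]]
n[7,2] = -35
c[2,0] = 4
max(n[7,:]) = -15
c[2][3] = -51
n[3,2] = -83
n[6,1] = 72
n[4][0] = -37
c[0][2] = 69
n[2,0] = -28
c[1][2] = 94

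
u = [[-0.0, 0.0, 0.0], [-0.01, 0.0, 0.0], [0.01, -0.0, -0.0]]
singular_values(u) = [0.01, -0.0, 0.0]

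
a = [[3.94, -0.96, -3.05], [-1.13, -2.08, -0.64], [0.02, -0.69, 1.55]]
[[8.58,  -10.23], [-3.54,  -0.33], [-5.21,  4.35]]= a@[[0.77, -0.61], [2.04, -0.33], [-2.46, 2.67]]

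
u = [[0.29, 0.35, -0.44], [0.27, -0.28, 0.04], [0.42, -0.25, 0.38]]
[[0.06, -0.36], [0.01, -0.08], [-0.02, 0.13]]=u @ [[0.05, -0.28], [-0.02, 0.11], [-0.13, 0.72]]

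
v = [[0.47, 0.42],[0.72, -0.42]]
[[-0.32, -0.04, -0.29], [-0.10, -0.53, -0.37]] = v @[[-0.35, -0.48, -0.55],[-0.37, 0.45, -0.07]]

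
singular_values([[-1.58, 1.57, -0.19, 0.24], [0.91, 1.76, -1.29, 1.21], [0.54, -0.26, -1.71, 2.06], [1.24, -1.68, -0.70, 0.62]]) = [3.6, 3.18, 1.31, 0.14]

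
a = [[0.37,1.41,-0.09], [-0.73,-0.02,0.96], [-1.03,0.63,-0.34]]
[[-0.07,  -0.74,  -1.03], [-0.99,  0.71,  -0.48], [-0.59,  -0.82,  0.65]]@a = [[1.58, -0.73, -0.35], [-0.39, -1.71, 0.93], [-0.29, -0.41, -0.96]]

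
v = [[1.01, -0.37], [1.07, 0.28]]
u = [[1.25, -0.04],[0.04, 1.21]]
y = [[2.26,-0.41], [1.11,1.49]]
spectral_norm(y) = 2.54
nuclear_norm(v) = 1.93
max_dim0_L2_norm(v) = 1.47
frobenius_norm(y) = 2.95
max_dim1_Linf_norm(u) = 1.25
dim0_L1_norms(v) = [2.08, 0.65]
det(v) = 0.68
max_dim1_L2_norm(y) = 2.3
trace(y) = 3.75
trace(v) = 1.29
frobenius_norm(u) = 1.74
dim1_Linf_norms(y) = [2.26, 1.49]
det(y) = 3.82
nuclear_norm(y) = 4.05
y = v + u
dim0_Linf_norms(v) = [1.07, 0.37]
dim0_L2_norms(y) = [2.52, 1.55]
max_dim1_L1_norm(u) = 1.29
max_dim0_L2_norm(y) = 2.52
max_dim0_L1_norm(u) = 1.29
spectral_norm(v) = 1.47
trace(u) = 2.46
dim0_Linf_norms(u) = [1.25, 1.21]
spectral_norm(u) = 1.25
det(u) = 1.51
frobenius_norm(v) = 1.54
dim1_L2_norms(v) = [1.08, 1.11]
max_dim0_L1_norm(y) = 3.37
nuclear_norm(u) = 2.46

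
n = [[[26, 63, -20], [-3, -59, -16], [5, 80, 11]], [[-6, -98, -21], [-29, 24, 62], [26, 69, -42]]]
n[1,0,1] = -98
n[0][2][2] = 11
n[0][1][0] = -3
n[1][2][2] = -42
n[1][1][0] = -29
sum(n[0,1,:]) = -78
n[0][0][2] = -20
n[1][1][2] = 62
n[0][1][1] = -59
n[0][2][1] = 80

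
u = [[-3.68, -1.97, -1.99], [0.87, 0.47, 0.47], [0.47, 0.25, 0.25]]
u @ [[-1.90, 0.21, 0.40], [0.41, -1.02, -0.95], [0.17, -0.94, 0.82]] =[[5.85,3.11,-1.23],[-1.38,-0.74,0.29],[-0.75,-0.39,0.16]]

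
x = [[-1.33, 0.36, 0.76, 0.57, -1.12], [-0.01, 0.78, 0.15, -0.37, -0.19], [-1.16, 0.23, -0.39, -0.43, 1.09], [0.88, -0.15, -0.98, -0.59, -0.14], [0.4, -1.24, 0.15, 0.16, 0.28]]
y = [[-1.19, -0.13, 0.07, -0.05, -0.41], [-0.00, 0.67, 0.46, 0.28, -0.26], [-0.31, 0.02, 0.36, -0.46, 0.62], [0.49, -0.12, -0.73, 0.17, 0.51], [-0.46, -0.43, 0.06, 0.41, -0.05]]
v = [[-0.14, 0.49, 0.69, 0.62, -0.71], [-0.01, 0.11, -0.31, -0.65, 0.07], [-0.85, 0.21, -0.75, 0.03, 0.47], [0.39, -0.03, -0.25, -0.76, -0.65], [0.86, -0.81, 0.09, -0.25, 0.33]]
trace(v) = -1.21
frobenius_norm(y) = 2.21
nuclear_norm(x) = 6.64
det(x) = -1.24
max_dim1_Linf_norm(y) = 1.19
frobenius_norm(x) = 3.43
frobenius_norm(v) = 2.55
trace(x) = -1.25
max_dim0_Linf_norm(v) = 0.86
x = v + y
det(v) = -0.01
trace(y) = -0.04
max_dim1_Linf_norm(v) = 0.86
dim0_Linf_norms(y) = [1.19, 0.67, 0.73, 0.46, 0.62]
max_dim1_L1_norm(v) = 2.65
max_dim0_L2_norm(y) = 1.4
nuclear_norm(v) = 4.62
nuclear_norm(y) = 4.46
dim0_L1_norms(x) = [3.78, 2.76, 2.43, 2.12, 2.82]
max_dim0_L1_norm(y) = 2.45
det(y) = 0.31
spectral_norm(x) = 2.42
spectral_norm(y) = 1.57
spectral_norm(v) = 1.67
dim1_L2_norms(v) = [1.27, 0.73, 1.25, 1.1, 1.26]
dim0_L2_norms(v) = [1.28, 0.98, 1.1, 1.2, 1.12]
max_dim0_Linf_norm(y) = 1.19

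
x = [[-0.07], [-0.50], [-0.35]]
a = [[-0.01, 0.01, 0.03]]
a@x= [[-0.01]]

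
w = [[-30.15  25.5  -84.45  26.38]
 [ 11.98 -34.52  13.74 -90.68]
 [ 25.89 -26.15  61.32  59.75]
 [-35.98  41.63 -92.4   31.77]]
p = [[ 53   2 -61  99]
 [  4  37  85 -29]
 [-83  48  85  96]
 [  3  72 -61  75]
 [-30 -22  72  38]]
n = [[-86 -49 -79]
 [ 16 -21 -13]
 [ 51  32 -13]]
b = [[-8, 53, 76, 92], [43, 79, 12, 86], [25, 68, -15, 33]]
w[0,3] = 26.38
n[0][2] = -79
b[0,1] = 53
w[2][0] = 25.89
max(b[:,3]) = 92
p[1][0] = 4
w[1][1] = -34.52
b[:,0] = [-8, 43, 25]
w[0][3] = 26.38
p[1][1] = 37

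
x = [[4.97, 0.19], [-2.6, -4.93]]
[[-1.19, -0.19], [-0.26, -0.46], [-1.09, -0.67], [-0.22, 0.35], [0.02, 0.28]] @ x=[[-5.42,0.71],[-0.1,2.22],[-3.68,3.10],[-2.00,-1.77],[-0.63,-1.38]]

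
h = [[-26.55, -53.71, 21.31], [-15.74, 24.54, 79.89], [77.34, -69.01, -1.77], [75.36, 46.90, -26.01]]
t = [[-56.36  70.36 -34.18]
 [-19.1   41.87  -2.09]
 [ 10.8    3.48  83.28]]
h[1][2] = 79.89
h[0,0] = -26.55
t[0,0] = -56.36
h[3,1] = 46.9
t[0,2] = -34.18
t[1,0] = -19.1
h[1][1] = 24.54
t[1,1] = 41.87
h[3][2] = -26.01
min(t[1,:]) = -19.1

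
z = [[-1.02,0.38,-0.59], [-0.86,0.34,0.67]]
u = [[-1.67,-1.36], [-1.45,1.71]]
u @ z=[[2.87, -1.10, 0.07], [0.01, 0.03, 2.0]]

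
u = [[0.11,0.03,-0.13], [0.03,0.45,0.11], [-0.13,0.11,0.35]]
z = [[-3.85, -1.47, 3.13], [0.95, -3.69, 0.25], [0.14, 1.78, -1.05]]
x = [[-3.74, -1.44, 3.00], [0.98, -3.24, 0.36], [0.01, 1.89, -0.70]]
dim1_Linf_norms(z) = [3.85, 3.69, 1.78]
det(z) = -7.81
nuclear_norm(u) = 0.91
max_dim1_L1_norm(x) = 8.18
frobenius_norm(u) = 0.63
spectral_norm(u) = 0.53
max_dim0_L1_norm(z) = 6.94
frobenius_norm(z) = 6.76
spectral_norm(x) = 5.19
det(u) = 0.01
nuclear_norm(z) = 9.79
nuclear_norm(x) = 8.97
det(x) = -1.28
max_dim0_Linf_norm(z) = 3.85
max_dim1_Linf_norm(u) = 0.45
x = u + z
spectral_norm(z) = 5.45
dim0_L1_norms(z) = [4.94, 6.94, 4.43]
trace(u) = 0.91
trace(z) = -8.59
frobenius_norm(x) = 6.38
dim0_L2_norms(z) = [3.97, 4.35, 3.31]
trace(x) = -7.68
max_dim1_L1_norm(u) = 0.59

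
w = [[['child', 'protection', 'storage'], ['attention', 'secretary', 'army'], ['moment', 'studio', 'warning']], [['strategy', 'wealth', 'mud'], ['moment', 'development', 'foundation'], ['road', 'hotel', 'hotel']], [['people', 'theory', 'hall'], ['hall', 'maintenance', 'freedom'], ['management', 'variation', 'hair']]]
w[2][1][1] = 'maintenance'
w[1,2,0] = 'road'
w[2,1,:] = ['hall', 'maintenance', 'freedom']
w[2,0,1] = 'theory'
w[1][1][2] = 'foundation'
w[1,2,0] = 'road'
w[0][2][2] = 'warning'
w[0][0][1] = 'protection'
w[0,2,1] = 'studio'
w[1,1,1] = 'development'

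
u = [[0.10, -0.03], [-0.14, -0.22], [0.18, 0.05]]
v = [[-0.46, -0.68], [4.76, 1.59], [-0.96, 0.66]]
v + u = [[-0.36, -0.71], [4.62, 1.37], [-0.78, 0.71]]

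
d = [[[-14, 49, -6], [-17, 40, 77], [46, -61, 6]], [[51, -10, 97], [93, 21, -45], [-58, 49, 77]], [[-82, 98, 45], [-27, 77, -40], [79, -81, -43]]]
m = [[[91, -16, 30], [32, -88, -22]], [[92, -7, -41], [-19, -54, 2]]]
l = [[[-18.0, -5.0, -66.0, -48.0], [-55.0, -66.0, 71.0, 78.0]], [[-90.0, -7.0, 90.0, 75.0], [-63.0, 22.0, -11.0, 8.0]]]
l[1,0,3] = 75.0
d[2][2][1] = -81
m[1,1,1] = -54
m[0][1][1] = -88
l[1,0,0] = -90.0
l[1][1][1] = 22.0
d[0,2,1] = -61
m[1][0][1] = -7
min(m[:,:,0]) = -19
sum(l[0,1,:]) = 28.0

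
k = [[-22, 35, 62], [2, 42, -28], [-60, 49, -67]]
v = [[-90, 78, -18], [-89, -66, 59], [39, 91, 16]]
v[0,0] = -90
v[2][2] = 16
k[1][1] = 42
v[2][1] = 91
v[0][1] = 78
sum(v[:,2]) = 57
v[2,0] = 39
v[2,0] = 39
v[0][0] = -90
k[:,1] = [35, 42, 49]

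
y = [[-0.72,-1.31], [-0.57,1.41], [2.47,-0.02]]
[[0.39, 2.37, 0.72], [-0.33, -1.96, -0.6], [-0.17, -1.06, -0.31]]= y @ [[-0.07,-0.44,-0.13], [-0.26,-1.57,-0.48]]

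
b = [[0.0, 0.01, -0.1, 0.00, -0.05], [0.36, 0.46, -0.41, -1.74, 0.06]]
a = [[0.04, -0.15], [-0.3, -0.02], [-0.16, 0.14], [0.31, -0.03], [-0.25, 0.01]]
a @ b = [[-0.05,-0.07,0.06,0.26,-0.01], [-0.01,-0.01,0.04,0.03,0.01], [0.05,0.06,-0.04,-0.24,0.02], [-0.01,-0.01,-0.02,0.05,-0.02], [0.0,0.0,0.02,-0.02,0.01]]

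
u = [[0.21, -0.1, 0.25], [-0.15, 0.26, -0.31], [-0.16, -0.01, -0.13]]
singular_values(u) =[0.57, 0.16, 0.0]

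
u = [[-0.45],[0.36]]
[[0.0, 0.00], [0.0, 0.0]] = u @ [[0.0, 0.0]]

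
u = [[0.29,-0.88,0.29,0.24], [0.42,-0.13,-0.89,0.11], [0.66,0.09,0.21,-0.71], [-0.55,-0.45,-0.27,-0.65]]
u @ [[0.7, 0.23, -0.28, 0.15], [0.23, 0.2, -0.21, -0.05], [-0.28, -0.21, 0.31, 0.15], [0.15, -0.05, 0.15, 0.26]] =[[-0.04, -0.18, 0.23, 0.19], [0.53, 0.25, -0.35, -0.04], [0.32, 0.16, -0.25, -0.06], [-0.51, -0.13, 0.07, -0.27]]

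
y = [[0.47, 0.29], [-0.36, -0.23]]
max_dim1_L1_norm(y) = 0.76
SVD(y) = [[-0.79, 0.61], [0.61, 0.79]] @ diag([0.6981918907656312, 0.005299402712831013]) @ [[-0.85, -0.53],[0.53, -0.85]]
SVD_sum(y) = [[0.47, 0.29], [-0.36, -0.23]] + [[0.00, -0.0], [0.00, -0.00]]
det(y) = -0.00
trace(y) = 0.24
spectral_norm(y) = 0.70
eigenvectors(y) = [[0.80, -0.51], [-0.60, 0.86]]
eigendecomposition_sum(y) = [[0.46, 0.27], [-0.34, -0.20]] + [[0.01, 0.02], [-0.02, -0.03]]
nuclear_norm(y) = 0.70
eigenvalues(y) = [0.25, -0.01]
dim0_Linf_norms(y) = [0.47, 0.29]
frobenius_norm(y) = 0.70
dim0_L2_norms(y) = [0.59, 0.37]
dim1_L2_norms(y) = [0.55, 0.43]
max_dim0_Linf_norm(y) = 0.47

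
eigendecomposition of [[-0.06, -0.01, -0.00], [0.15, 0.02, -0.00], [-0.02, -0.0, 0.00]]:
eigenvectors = [[0.0, -0.18, 0.31], [0.00, 0.91, -0.93], [1.0, -0.37, 0.21]]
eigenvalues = [0.0, -0.01, -0.03]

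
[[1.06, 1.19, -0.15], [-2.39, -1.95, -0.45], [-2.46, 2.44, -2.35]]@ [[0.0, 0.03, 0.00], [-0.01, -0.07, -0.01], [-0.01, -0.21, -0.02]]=[[-0.01, -0.02, -0.01], [0.02, 0.16, 0.03], [-0.0, 0.25, 0.02]]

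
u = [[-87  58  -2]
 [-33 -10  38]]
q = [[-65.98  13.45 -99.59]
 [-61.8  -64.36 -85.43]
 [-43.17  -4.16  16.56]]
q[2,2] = 16.56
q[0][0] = -65.98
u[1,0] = -33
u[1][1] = -10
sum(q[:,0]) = -170.95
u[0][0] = -87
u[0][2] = -2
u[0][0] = -87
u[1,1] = -10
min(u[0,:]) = -87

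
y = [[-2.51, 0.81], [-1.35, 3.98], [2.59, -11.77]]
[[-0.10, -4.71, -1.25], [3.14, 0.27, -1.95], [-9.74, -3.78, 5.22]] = y@[[0.33, 2.13, 0.38],[0.90, 0.79, -0.36]]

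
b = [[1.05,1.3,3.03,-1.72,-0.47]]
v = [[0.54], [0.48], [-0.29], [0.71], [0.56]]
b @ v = [[-1.17]]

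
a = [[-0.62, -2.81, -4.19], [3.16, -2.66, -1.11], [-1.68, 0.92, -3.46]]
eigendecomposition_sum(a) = [[(0.18+1.2j), -1.36-0.49j, -0.72-1.03j], [(1.26+0.61j), -1.36+0.96j, -1.45+0.01j], [-0.11-0.45j, (0.53+0.14j), (0.31+0.37j)]] + [[(0.18-1.2j),-1.36+0.49j,-0.72+1.03j], [1.26-0.61j,-1.36-0.96j,-1.45-0.01j], [(-0.11+0.45j),0.53-0.14j,0.31-0.37j]] + [[(-0.99+0j),-0.10+0.00j,(-2.76+0j)], [(0.64-0j),(0.06-0j),(1.79-0j)], [(-1.46+0j),(-0.15+0j),(-4.08+0j)]]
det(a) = -35.76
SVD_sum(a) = [[-0.09,-2.37,-4.43], [-0.04,-1.03,-1.92], [-0.05,-1.25,-2.33]] + [[-0.07, 0.05, -0.03],  [2.79, -2.06, 1.05],  [-2.17, 1.60, -0.81]] + [[-0.46,-0.48,0.27], [0.41,0.43,-0.24], [0.54,0.57,-0.32]]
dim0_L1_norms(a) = [5.46, 6.39, 8.76]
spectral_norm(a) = 6.09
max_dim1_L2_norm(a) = 5.08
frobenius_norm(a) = 7.73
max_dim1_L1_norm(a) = 7.62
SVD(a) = [[-0.83, 0.02, -0.56], [-0.36, -0.79, 0.50], [-0.43, 0.61, 0.66]] @ diag([6.086551211763574, 4.592088627436027, 1.2794203313814028]) @ [[0.02, 0.47, 0.88], [-0.77, 0.57, -0.29], [0.64, 0.67, -0.37]]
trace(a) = -6.74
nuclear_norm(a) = 11.96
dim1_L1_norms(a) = [7.62, 6.93, 6.06]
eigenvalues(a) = [(-0.87+2.53j), (-0.87-2.53j), (-5+0j)]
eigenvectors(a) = [[(-0.36-0.52j),  -0.36+0.52j,  (0.53+0j)],[(-0.73+0j),  (-0.73-0j),  -0.34+0.00j],[0.16+0.19j,  (0.16-0.19j),  0.78+0.00j]]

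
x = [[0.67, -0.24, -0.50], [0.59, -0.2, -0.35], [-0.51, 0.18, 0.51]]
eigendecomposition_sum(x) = [[(0.61+0j), -0.22+0.00j, (-0.55+0j)], [0.49+0.00j, (-0.18+0j), -0.44+0.00j], [-0.54+0.00j, (0.19+0j), 0.49-0.00j]] + [[0.03-0.04j, (-0.01+0.02j), 0.03-0.02j],  [0.05-0.09j, -0.01+0.06j, (0.05-0.05j)],  [0.01-0.00j, -0.01+0.00j, 0.01-0.00j]] + [[0.03+0.04j, (-0.01-0.02j), (0.03+0.02j)], [0.05+0.09j, -0.01-0.06j, 0.05+0.05j], [0.01+0.00j, -0.01-0.00j, 0.01+0.00j]]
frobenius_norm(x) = 1.35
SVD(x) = [[-0.65, -0.10, 0.75], [-0.53, -0.65, -0.54], [0.55, -0.75, 0.37]] @ diag([1.3429764225735077, 0.12676361181225013, 0.0067316515042902285]) @ [[-0.76,0.27,0.59], [-0.57,0.16,-0.81], [-0.31,-0.95,0.03]]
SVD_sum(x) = [[0.66, -0.23, -0.51], [0.54, -0.19, -0.42], [-0.56, 0.2, 0.43]] + [[0.01, -0.0, 0.01],[0.05, -0.01, 0.07],[0.05, -0.02, 0.08]] + [[-0.0, -0.0, 0.0], [0.00, 0.0, -0.0], [-0.00, -0.00, 0.0]]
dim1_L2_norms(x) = [0.87, 0.71, 0.74]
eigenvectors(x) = [[0.64+0.00j, (0.4+0.09j), 0.40-0.09j], [0.51+0.00j, (0.9+0j), 0.90-0.00j], [(-0.57+0j), 0.08+0.09j, (0.08-0.09j)]]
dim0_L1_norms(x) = [1.77, 0.62, 1.36]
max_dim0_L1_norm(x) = 1.77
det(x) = 0.00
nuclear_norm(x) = 1.48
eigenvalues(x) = [(0.92+0j), (0.03+0.02j), (0.03-0.02j)]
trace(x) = 0.98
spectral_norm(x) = 1.34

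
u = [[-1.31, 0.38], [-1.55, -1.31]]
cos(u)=[[0.34, 0.4], [-1.65, 0.34]]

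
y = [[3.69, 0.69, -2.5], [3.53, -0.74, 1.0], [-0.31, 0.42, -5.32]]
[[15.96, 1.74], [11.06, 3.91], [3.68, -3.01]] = y @ [[3.58, 0.88], [1.02, -0.44], [-0.82, 0.48]]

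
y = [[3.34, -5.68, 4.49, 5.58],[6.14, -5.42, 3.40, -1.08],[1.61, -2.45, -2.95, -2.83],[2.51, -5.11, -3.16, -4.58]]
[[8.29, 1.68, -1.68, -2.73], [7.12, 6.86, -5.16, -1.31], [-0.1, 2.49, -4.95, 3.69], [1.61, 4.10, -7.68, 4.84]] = y @ [[0.22, 0.98, -0.58, 0.01], [-0.71, -0.03, 0.65, -0.31], [0.61, 0.08, 0.63, -0.92], [0.14, -0.38, 0.20, -0.07]]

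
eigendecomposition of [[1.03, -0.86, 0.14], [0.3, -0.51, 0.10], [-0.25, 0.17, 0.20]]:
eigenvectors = [[-0.93, 0.54, -0.05],  [-0.19, 0.84, 0.11],  [0.33, -0.02, 0.99]]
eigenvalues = [0.81, -0.32, 0.23]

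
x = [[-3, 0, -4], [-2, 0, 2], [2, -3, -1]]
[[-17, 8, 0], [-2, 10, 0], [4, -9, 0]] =x @ [[3, -4, 0], [0, 0, 0], [2, 1, 0]]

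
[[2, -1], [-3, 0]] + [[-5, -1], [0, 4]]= [[-3, -2], [-3, 4]]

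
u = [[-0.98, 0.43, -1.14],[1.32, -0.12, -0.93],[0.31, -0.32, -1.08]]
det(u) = 1.093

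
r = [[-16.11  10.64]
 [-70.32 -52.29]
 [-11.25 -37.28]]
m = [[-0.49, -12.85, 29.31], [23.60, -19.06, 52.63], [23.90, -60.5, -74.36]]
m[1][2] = 52.63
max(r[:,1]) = 10.64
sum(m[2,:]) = -110.96000000000001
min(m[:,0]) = -0.49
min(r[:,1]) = -52.29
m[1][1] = -19.06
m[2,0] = 23.9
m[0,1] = -12.85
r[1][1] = -52.29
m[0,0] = -0.49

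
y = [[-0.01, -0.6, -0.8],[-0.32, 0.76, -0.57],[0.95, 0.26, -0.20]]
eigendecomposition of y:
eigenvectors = [[-0.04+0.64j,  (-0.04-0.64j),  (-0.42+0j)], [0.09+0.30j,  0.09-0.30j,  (0.9+0j)], [0.70+0.00j,  0.70-0.00j,  -0.14+0.00j]]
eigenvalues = [(-0.22+0.98j), (-0.22-0.98j), (1+0j)]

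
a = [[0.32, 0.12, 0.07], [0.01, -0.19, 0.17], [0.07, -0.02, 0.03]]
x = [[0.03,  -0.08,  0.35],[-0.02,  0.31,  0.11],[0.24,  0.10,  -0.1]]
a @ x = [[0.02,0.02,0.12], [0.04,-0.04,-0.03], [0.01,-0.01,0.02]]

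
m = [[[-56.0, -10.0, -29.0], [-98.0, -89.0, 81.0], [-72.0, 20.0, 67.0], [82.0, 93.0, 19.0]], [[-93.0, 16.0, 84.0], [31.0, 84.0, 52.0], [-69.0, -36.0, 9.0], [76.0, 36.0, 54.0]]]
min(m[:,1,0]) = -98.0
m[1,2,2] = 9.0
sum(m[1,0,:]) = 7.0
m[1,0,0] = -93.0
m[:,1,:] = [[-98.0, -89.0, 81.0], [31.0, 84.0, 52.0]]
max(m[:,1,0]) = 31.0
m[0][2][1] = 20.0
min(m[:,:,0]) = -98.0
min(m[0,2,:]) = -72.0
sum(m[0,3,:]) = 194.0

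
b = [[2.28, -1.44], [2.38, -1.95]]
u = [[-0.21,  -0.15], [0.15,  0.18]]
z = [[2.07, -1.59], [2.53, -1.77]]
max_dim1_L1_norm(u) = 0.36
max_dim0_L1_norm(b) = 4.66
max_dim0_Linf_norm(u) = 0.21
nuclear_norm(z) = 4.13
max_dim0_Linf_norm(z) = 2.53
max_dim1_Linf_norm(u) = 0.21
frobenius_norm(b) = 4.09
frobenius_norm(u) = 0.35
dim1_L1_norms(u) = [0.36, 0.33]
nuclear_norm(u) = 0.39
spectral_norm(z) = 4.04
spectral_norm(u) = 0.35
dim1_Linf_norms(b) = [2.28, 2.38]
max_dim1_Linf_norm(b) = 2.38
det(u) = -0.02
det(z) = 0.36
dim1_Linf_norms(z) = [2.07, 2.53]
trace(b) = 0.33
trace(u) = -0.03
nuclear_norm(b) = 4.33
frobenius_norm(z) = 4.04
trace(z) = 0.30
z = b + u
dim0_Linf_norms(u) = [0.21, 0.18]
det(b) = -1.02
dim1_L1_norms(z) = [3.66, 4.3]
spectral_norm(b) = 4.08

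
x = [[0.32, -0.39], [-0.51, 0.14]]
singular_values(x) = [0.7, 0.22]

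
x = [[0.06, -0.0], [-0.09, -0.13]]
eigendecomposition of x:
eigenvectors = [[0.00,0.90], [1.00,-0.43]]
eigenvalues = [-0.13, 0.06]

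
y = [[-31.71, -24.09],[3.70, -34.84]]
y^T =[[-31.71, 3.7], [-24.09, -34.84]]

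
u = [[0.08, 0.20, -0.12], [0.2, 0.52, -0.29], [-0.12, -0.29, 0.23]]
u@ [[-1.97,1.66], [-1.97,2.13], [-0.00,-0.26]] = [[-0.55, 0.59], [-1.42, 1.52], [0.81, -0.88]]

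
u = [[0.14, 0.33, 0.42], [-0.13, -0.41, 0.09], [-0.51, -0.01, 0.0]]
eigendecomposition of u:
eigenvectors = [[0.09+0.69j, (0.09-0.69j), 0.28+0.00j],  [(-0.17-0.01j), (-0.17+0.01j), -0.90+0.00j],  [(-0.7+0j), -0.70-0.00j, (0.34+0j)]]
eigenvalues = [(0.07+0.5j), (0.07-0.5j), (-0.4+0j)]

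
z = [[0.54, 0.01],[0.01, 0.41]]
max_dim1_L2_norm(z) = 0.54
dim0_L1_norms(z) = [0.55, 0.42]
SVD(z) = [[-1.0,-0.08],[-0.08,1.00]] @ diag([0.5407647321898296, 0.40923526781017044]) @ [[-1.00, -0.08],[-0.08, 1.00]]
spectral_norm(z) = 0.54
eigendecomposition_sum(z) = [[0.54, 0.04], [0.04, 0.00]] + [[0.0,-0.03], [-0.03,0.41]]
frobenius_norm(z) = 0.68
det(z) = 0.22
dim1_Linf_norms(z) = [0.54, 0.41]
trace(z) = 0.95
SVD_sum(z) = [[0.54, 0.04], [0.04, 0.00]] + [[0.0,-0.03], [-0.03,0.41]]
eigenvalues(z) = [0.54, 0.41]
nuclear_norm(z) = 0.95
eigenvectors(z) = [[1.00, -0.08], [0.08, 1.00]]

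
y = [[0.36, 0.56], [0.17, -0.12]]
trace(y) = 0.24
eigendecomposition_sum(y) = [[0.41,0.37], [0.11,0.1]] + [[-0.05,0.19], [0.06,-0.22]]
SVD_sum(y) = [[0.36,0.56], [-0.01,-0.01]] + [[0.0, -0.0], [0.18, -0.11]]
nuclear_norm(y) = 0.87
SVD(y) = [[-1.00, 0.01], [0.01, 1.0]] @ diag([0.6658002720407599, 0.20787014636654766]) @ [[-0.54, -0.84], [0.84, -0.54]]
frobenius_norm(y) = 0.70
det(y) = -0.14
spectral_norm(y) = 0.67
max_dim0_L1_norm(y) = 0.68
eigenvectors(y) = [[0.97,  -0.66], [0.26,  0.75]]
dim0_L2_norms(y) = [0.4, 0.57]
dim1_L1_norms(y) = [0.92, 0.29]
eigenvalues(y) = [0.51, -0.27]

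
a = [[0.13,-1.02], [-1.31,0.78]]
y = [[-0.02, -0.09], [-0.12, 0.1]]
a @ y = [[0.12, -0.11],[-0.07, 0.2]]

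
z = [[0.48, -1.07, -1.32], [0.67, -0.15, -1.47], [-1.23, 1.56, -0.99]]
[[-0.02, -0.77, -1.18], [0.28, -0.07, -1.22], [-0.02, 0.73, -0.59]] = z @ [[0.37, 0.25, -0.05],[0.25, 0.72, 0.09],[-0.05, 0.09, 0.80]]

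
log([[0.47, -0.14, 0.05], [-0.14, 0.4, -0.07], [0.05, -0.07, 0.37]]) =[[-0.81,-0.33,0.09], [-0.33,-0.99,-0.17], [0.09,-0.17,-1.02]]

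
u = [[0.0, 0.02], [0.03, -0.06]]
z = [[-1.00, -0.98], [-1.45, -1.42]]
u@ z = [[-0.03, -0.03], [0.06, 0.06]]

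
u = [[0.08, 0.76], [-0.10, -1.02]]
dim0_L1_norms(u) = [0.18, 1.78]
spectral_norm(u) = 1.28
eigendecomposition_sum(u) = [[0.01, 0.00], [-0.00, -0.00]] + [[0.07, 0.76], [-0.10, -1.02]]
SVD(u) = [[-0.6, 0.80],[0.80, 0.6]] @ diag([1.2784290407783023, 0.004380376087663599]) @ [[-0.1, -0.99], [0.99, -0.1]]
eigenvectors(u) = [[1.0,  -0.60], [-0.1,  0.80]]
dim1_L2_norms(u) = [0.76, 1.02]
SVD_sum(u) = [[0.08, 0.76], [-0.1, -1.02]] + [[0.00, -0.0], [0.0, -0.00]]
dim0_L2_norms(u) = [0.13, 1.27]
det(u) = -0.01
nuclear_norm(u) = 1.28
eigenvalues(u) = [0.01, -0.95]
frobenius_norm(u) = 1.28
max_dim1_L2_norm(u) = 1.02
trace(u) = -0.94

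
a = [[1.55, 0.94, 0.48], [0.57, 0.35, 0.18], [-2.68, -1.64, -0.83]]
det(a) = 0.000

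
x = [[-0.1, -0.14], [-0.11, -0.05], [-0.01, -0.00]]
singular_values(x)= [0.2, 0.05]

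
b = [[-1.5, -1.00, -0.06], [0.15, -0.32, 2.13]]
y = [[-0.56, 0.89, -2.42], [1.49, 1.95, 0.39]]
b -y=[[-0.94, -1.89, 2.36],[-1.34, -2.27, 1.74]]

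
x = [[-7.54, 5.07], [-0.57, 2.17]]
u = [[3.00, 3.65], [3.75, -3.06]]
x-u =[[-10.54, 1.42], [-4.32, 5.23]]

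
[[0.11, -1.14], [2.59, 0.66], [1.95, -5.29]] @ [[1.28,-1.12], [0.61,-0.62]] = [[-0.55, 0.58],[3.72, -3.31],[-0.73, 1.10]]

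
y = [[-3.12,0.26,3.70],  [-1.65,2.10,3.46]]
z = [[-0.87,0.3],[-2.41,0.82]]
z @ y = [[2.22, 0.4, -2.18], [6.17, 1.1, -6.08]]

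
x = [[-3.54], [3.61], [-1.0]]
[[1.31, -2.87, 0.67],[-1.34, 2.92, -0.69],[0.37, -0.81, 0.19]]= x@ [[-0.37, 0.81, -0.19]]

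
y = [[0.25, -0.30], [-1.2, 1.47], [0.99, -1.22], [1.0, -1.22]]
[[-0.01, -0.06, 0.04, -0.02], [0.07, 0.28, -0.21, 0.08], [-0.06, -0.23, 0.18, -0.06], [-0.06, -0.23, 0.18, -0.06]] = y @ [[0.21,-0.06,0.08,0.07], [0.22,0.14,-0.08,0.11]]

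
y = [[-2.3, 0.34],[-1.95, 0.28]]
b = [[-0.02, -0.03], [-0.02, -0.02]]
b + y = [[-2.32, 0.31], [-1.97, 0.26]]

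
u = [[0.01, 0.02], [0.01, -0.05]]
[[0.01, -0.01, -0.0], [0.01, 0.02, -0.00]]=u@[[1.08, -0.5, -0.32],[-0.06, -0.49, -0.04]]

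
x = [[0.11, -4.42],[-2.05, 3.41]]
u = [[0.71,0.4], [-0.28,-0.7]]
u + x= [[0.82, -4.02], [-2.33, 2.71]]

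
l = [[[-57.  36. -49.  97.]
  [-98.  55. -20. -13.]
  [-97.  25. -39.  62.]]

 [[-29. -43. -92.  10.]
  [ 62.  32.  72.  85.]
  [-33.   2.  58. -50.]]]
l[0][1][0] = -98.0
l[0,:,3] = [97.0, -13.0, 62.0]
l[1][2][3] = -50.0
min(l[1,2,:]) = -50.0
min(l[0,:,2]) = -49.0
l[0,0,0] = -57.0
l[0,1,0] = -98.0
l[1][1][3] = 85.0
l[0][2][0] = -97.0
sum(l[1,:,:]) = 74.0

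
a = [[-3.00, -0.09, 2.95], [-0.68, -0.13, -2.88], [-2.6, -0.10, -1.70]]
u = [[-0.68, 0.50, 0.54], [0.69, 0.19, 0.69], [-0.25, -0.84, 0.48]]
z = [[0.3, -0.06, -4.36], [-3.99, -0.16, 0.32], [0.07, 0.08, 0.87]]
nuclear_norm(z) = 8.50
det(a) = -1.17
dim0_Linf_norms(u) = [0.69, 0.84, 0.69]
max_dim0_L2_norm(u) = 1.0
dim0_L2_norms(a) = [4.03, 0.19, 4.46]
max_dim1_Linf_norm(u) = 0.84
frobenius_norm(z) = 5.99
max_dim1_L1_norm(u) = 1.72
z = u @ a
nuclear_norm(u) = 3.00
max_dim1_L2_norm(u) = 1.0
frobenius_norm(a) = 6.01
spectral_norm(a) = 4.60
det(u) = -1.00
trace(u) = -0.01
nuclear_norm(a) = 8.54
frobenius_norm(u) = 1.73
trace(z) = 1.01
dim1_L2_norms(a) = [4.21, 2.96, 3.11]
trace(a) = -4.83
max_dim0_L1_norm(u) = 1.71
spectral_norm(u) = 1.01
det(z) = 1.08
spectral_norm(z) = 4.60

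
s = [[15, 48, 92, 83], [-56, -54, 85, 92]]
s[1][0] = -56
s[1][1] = -54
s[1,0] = -56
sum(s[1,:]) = 67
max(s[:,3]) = 92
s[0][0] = 15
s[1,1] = -54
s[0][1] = 48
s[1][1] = -54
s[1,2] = 85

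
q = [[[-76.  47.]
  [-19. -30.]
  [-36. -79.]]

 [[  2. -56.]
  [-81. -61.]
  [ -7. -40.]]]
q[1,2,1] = -40.0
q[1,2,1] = -40.0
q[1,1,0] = -81.0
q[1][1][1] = -61.0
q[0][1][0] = -19.0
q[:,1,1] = [-30.0, -61.0]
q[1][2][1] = -40.0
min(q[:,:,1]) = -79.0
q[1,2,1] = -40.0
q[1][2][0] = -7.0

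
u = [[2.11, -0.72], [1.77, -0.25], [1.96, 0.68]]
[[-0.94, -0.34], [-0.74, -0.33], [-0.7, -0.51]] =u @[[-0.4,-0.21], [0.13,-0.15]]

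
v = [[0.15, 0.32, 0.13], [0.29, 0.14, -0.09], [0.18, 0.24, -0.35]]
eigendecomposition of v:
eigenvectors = [[-0.74, -0.71, -0.51], [-0.58, 0.67, 0.46], [-0.34, 0.22, 0.73]]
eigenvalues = [0.46, -0.19, -0.32]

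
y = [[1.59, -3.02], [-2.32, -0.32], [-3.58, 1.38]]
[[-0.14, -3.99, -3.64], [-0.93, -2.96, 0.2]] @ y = [[22.07, -3.32], [4.67, 4.03]]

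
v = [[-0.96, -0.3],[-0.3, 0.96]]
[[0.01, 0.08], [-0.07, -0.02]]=v @ [[0.01, -0.07],  [-0.07, -0.04]]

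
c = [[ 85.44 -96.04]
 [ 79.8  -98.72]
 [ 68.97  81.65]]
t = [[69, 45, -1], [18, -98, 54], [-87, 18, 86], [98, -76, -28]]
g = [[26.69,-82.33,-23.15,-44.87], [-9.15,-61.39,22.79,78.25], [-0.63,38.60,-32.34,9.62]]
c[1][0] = 79.8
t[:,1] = [45, -98, 18, -76]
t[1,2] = 54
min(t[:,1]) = -98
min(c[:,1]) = -98.72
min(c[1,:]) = -98.72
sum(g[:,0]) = 16.91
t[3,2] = -28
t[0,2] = -1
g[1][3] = 78.25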